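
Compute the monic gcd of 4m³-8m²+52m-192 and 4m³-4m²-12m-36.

m-3

Repeated division with remainder:
  4m³-8m²+52m-192 = (4m³-4m²-12m-36) + (-4m²+64m-156)
  4m³-4m²-12m-36 = (-m-15)(-4m²+64m-156) + (792m-2376)
  -4m²+64m-156 = (-(1/198)m+13/198)(792m-2376) + (0)
Last nonzero remainder: 792m-2376. Dividing through by 792 gives the monic gcd m-3.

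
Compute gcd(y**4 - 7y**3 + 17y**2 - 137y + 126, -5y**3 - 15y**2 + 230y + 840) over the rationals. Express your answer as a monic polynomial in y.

y - 7

By polynomial division,
  y**4 - 7y**3 + 17y**2 - 137y + 126 = (-(1/5)y + 2)(-5y**3 - 15y**2 + 230y + 840) + (93y**2 - 429y - 1554)
  -5y**3 - 15y**2 + 230y + 840 = (-(5/93)y - 1180/2883)(93y**2 - 429y - 1554) + (-(28000/961)y + 196000/961)
  93y**2 - 429y - 1554 = (-(89373/28000)y - 106671/14000)(-(28000/961)y + 196000/961) + (0)
Last nonzero remainder: -(28000/961)y + 196000/961. Dividing through by -28000/961 gives the monic gcd y - 7.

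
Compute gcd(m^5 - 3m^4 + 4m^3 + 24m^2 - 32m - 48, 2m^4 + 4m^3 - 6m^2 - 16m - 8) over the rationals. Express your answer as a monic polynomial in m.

By polynomial division,
  m^5 - 3m^4 + 4m^3 + 24m^2 - 32m - 48 = ((1/2)m - 5/2)(2m^4 + 4m^3 - 6m^2 - 16m - 8) + (17m^3 + 17m^2 - 68m - 68)
  2m^4 + 4m^3 - 6m^2 - 16m - 8 = ((2/17)m + 2/17)(17m^3 + 17m^2 - 68m - 68) + (0)
Last nonzero remainder: 17m^3 + 17m^2 - 68m - 68. Dividing through by 17 gives the monic gcd m^3 + m^2 - 4m - 4.

m^3 + m^2 - 4m - 4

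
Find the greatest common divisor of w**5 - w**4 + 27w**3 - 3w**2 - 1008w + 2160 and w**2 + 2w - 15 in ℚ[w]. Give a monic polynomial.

Apply the Euclidean algorithm:
  w**5 - w**4 + 27w**3 - 3w**2 - 1008w + 2160 = (w**3 - 3w**2 + 48w - 144)(w**2 + 2w - 15) + (0)
The last nonzero remainder w**2 + 2w - 15 is already monic.

w**2 + 2w - 15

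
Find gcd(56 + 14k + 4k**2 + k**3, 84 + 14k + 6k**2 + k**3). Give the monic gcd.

14 + k**2

Euclidean algorithm in ℚ[k]:
  k**3 + 4k**2 + 14k + 56 = (k**3 + 6k**2 + 14k + 84) + (-2k**2 - 28)
  k**3 + 6k**2 + 14k + 84 = (-(1/2)k - 3)(-2k**2 - 28) + (0)
Last nonzero remainder: -2k**2 - 28. Dividing through by -2 gives the monic gcd k**2 + 14.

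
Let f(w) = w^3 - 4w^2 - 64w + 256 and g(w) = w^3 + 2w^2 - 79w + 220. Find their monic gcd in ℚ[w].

By polynomial division,
  w^3 - 4w^2 - 64w + 256 = (w^3 + 2w^2 - 79w + 220) + (-6w^2 + 15w + 36)
  w^3 + 2w^2 - 79w + 220 = (-(1/6)w - 3/4)(-6w^2 + 15w + 36) + (-(247/4)w + 247)
  -6w^2 + 15w + 36 = ((24/247)w + 36/247)(-(247/4)w + 247) + (0)
Last nonzero remainder: -(247/4)w + 247. Dividing through by -247/4 gives the monic gcd w - 4.

w - 4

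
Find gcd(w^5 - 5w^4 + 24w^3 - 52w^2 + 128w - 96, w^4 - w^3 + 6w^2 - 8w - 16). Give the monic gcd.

w^2 + 8

Repeated division with remainder:
  w^5 - 5w^4 + 24w^3 - 52w^2 + 128w - 96 = (w - 4)(w^4 - w^3 + 6w^2 - 8w - 16) + (14w^3 - 20w^2 + 112w - 160)
  w^4 - w^3 + 6w^2 - 8w - 16 = ((1/14)w + 3/98)(14w^3 - 20w^2 + 112w - 160) + (-(68/49)w^2 - 544/49)
  14w^3 - 20w^2 + 112w - 160 = (-(343/34)w + 245/17)(-(68/49)w^2 - 544/49) + (0)
Last nonzero remainder: -(68/49)w^2 - 544/49. Dividing through by -68/49 gives the monic gcd w^2 + 8.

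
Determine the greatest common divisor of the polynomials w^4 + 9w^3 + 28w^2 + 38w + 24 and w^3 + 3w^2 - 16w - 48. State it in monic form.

By polynomial division,
  w^4 + 9w^3 + 28w^2 + 38w + 24 = (w + 6)(w^3 + 3w^2 - 16w - 48) + (26w^2 + 182w + 312)
  w^3 + 3w^2 - 16w - 48 = ((1/26)w - 2/13)(26w^2 + 182w + 312) + (0)
Last nonzero remainder: 26w^2 + 182w + 312. Dividing through by 26 gives the monic gcd w^2 + 7w + 12.

w^2 + 7w + 12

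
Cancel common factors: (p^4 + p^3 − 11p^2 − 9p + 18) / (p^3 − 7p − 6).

(p^2 + 2p − 3)/(p + 1)

Euclidean algorithm in ℚ[p]:
  p^4 + p^3 − 11p^2 − 9p + 18 = (p + 1)(p^3 − 7p − 6) + (−4p^2 + 4p + 24)
  p^3 − 7p − 6 = (−(1/4)p − 1/4)(−4p^2 + 4p + 24) + (0)
Last nonzero remainder: −4p^2 + 4p + 24. Dividing through by −4 gives the monic gcd p^2 − p − 6.
Cancel p^2 − p − 6 from numerator and denominator to get the reduced form.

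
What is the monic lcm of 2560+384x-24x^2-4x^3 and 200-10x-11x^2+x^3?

12800+2560x-664x^2-122x^3+5x^4+x^5

By polynomial division,
  -4x^3-24x^2+384x+2560 = (-4)(x^3-11x^2-10x+200) + (-68x^2+344x+3360)
  x^3-11x^2-10x+200 = (-(1/68)x+101/1156)(-68x^2+344x+3360) + ((2704/289)x-27040/289)
  -68x^2+344x+3360 = (-(4913/676)x-6069/169)((2704/289)x-27040/289) + (0)
Last nonzero remainder: (2704/289)x-27040/289. Dividing through by 2704/289 gives the monic gcd x-10.
Then lcm(f, g) = f·g / gcd(f, g); expanding and making the result monic gives the answer.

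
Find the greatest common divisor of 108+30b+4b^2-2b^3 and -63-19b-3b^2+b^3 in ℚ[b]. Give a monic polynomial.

By polynomial division,
  -2b^3+4b^2+30b+108 = (-2)(b^3-3b^2-19b-63) + (-2b^2-8b-18)
  b^3-3b^2-19b-63 = (-(1/2)b+7/2)(-2b^2-8b-18) + (0)
Last nonzero remainder: -2b^2-8b-18. Dividing through by -2 gives the monic gcd b^2+4b+9.

9+4b+b^2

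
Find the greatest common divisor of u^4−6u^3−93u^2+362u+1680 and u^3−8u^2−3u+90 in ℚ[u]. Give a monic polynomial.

u+3

Euclidean algorithm in ℚ[u]:
  u^4−6u^3−93u^2+362u+1680 = (u+2)(u^3−8u^2−3u+90) + (−74u^2+278u+1500)
  u^3−8u^2−3u+90 = (−(1/74)u+157/2738)(−74u^2+278u+1500) + ((1820/1369)u+5460/1369)
  −74u^2+278u+1500 = (−(50653/910)u+34225/91)((1820/1369)u+5460/1369) + (0)
Last nonzero remainder: (1820/1369)u+5460/1369. Dividing through by 1820/1369 gives the monic gcd u+3.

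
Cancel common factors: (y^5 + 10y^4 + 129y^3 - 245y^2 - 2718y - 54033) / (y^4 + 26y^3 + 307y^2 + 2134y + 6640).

Euclidean algorithm in ℚ[y]:
  y^5 + 10y^4 + 129y^3 - 245y^2 - 2718y - 54033 = (y - 16)(y^4 + 26y^3 + 307y^2 + 2134y + 6640) + (238y^3 + 2533y^2 + 24786y + 52207)
  y^4 + 26y^3 + 307y^2 + 2134y + 6640 = ((1/238)y + 215/3332)(238y^3 + 2533y^2 + 24786y + 52207) + ((7725/196)y^2 + (15450/49)y + 641175/196)
  238y^3 + 2533y^2 + 24786y + 52207 = ((46648/7725)y + 123284/7725)((7725/196)y^2 + (15450/49)y + 641175/196) + (0)
Last nonzero remainder: (7725/196)y^2 + (15450/49)y + 641175/196. Dividing through by 7725/196 gives the monic gcd y^2 + 8y + 83.
Cancel y^2 + 8y + 83 from numerator and denominator to get the reduced form.

(y^3 + 2y^2 + 30y - 651)/(y^2 + 18y + 80)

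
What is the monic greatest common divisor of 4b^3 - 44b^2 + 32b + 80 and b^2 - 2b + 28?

1

By polynomial division,
  4b^3 - 44b^2 + 32b + 80 = (4b - 36)(b^2 - 2b + 28) + (-152b + 1088)
  b^2 - 2b + 28 = (-(1/152)b - 49/1444)(-152b + 1088) + (23436/361)
  -152b + 1088 = (-(13718/5859)b + 98192/5859)(23436/361) + (0)
The last nonzero remainder is the constant 23436/361, so the polynomials are coprime and gcd = 1.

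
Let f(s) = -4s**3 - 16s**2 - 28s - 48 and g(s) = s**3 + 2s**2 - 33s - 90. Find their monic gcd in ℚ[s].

Euclidean algorithm in ℚ[s]:
  -4s**3 - 16s**2 - 28s - 48 = (-4)(s**3 + 2s**2 - 33s - 90) + (-8s**2 - 160s - 408)
  s**3 + 2s**2 - 33s - 90 = (-(1/8)s + 9/4)(-8s**2 - 160s - 408) + (276s + 828)
  -8s**2 - 160s - 408 = (-(2/69)s - 34/69)(276s + 828) + (0)
Last nonzero remainder: 276s + 828. Dividing through by 276 gives the monic gcd s + 3.

s + 3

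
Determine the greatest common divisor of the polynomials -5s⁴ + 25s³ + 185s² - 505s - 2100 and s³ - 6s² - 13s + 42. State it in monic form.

s² - 4s - 21

Euclidean algorithm in ℚ[s]:
  -5s⁴ + 25s³ + 185s² - 505s - 2100 = (-5s - 5)(s³ - 6s² - 13s + 42) + (90s² - 360s - 1890)
  s³ - 6s² - 13s + 42 = ((1/90)s - 1/45)(90s² - 360s - 1890) + (0)
Last nonzero remainder: 90s² - 360s - 1890. Dividing through by 90 gives the monic gcd s² - 4s - 21.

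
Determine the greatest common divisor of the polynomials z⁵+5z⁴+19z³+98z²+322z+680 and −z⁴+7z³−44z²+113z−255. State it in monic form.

z²−3z+17

Apply the Euclidean algorithm:
  z⁵+5z⁴+19z³+98z²+322z+680 = (−z−12)(−z⁴+7z³−44z²+113z−255) + (59z³−317z²+1423z−2380)
  −z⁴+7z³−44z²+113z−255 = (−(1/59)z+96/3481)(59z³−317z²+1423z−2380) + (−(38775/3481)z²+(116325/3481)z−659175/3481)
  59z³−317z²+1423z−2380 = (−(205379/38775)z+97468/7755)(−(38775/3481)z²+(116325/3481)z−659175/3481) + (0)
Last nonzero remainder: −(38775/3481)z²+(116325/3481)z−659175/3481. Dividing through by −38775/3481 gives the monic gcd z²−3z+17.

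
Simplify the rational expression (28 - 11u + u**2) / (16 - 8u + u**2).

(-7 + u)/(-4 + u)

Euclidean algorithm in ℚ[u]:
  u**2 - 11u + 28 = (u**2 - 8u + 16) + (-3u + 12)
  u**2 - 8u + 16 = (-(1/3)u + 4/3)(-3u + 12) + (0)
Last nonzero remainder: -3u + 12. Dividing through by -3 gives the monic gcd u - 4.
Cancel u - 4 from numerator and denominator to get the reduced form.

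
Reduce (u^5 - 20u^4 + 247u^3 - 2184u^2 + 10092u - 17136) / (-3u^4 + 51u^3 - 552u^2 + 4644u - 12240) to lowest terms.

(-u^2 + 13u - 42)/(3u - 30)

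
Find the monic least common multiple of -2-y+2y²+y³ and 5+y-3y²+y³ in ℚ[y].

-10+3y+12y²-4y³-2y⁴+y⁵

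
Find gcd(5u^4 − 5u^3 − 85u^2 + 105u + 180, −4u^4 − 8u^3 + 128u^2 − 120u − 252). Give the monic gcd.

u^3 − 5u^2 + 3u + 9

Apply the Euclidean algorithm:
  5u^4 − 5u^3 − 85u^2 + 105u + 180 = (−5/4)(−4u^4 − 8u^3 + 128u^2 − 120u − 252) + (−15u^3 + 75u^2 − 45u − 135)
  −4u^4 − 8u^3 + 128u^2 − 120u − 252 = ((4/15)u + 28/15)(−15u^3 + 75u^2 − 45u − 135) + (0)
Last nonzero remainder: −15u^3 + 75u^2 − 45u − 135. Dividing through by −15 gives the monic gcd u^3 − 5u^2 + 3u + 9.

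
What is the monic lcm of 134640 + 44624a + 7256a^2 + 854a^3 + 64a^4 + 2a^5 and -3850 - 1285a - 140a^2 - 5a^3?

471240 + 223504a + 47708a^2 + 6617a^3 + 651a^4 + 39a^5 + a^6

By polynomial division,
  2a^5 + 64a^4 + 854a^3 + 7256a^2 + 44624a + 134640 = (-(2/5)a^2 - (8/5)a - 116/5)(-5a^3 - 140a^2 - 1285a - 3850) + (412a^2 + 8652a + 45320)
  -5a^3 - 140a^2 - 1285a - 3850 = (-(5/412)a - 35/412)(412a^2 + 8652a + 45320) + (0)
Last nonzero remainder: 412a^2 + 8652a + 45320. Dividing through by 412 gives the monic gcd a^2 + 21a + 110.
Then lcm(f, g) = f·g / gcd(f, g); expanding and making the result monic gives the answer.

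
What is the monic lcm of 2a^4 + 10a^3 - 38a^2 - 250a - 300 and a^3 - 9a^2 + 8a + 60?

Apply the Euclidean algorithm:
  2a^4 + 10a^3 - 38a^2 - 250a - 300 = (2a + 28)(a^3 - 9a^2 + 8a + 60) + (198a^2 - 594a - 1980)
  a^3 - 9a^2 + 8a + 60 = ((1/198)a - 1/33)(198a^2 - 594a - 1980) + (0)
Last nonzero remainder: 198a^2 - 594a - 1980. Dividing through by 198 gives the monic gcd a^2 - 3a - 10.
Then lcm(f, g) = f·g / gcd(f, g); expanding and making the result monic gives the answer.

a^5 - a^4 - 49a^3 - 11a^2 + 600a + 900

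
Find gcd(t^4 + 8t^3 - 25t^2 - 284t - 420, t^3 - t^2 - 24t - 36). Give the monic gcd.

Apply the Euclidean algorithm:
  t^4 + 8t^3 - 25t^2 - 284t - 420 = (t + 9)(t^3 - t^2 - 24t - 36) + (8t^2 - 32t - 96)
  t^3 - t^2 - 24t - 36 = ((1/8)t + 3/8)(8t^2 - 32t - 96) + (0)
Last nonzero remainder: 8t^2 - 32t - 96. Dividing through by 8 gives the monic gcd t^2 - 4t - 12.

t^2 - 4t - 12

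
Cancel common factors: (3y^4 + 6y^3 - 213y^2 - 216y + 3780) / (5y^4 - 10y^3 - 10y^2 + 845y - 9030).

Euclidean algorithm in ℚ[y]:
  3y^4 + 6y^3 - 213y^2 - 216y + 3780 = (3/5)(5y^4 - 10y^3 - 10y^2 + 845y - 9030) + (12y^3 - 207y^2 - 723y + 9198)
  5y^4 - 10y^3 - 10y^2 + 845y - 9030 = ((5/12)y + 305/48)(12y^3 - 207y^2 - 723y + 9198) + ((25705/16)y^2 + (25705/16)y - 539805/8)
  12y^3 - 207y^2 - 723y + 9198 = ((192/25705)y - 3504/25705)((25705/16)y^2 + (25705/16)y - 539805/8) + (0)
Last nonzero remainder: (25705/16)y^2 + (25705/16)y - 539805/8. Dividing through by 25705/16 gives the monic gcd y^2 + y - 42.
Cancel y^2 + y - 42 from numerator and denominator to get the reduced form.

(3y^2 + 3y - 90)/(5y^2 - 15y + 215)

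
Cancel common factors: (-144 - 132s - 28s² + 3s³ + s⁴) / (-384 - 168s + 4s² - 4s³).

(72 + 30s - s² - s³)/(192 - 12s + 4s²)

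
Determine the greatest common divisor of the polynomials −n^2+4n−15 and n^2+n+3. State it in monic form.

1

Euclidean algorithm in ℚ[n]:
  −n^2+4n−15 = (−1)(n^2+n+3) + (5n−12)
  n^2+n+3 = ((1/5)n+17/25)(5n−12) + (279/25)
  5n−12 = ((125/279)n−100/93)(279/25) + (0)
The last nonzero remainder is the constant 279/25, so the polynomials are coprime and gcd = 1.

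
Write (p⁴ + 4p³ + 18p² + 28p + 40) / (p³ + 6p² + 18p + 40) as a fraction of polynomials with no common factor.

By polynomial division,
  p⁴ + 4p³ + 18p² + 28p + 40 = (p - 2)(p³ + 6p² + 18p + 40) + (12p² + 24p + 120)
  p³ + 6p² + 18p + 40 = ((1/12)p + 1/3)(12p² + 24p + 120) + (0)
Last nonzero remainder: 12p² + 24p + 120. Dividing through by 12 gives the monic gcd p² + 2p + 10.
Cancel p² + 2p + 10 from numerator and denominator to get the reduced form.

(p² + 2p + 4)/(p + 4)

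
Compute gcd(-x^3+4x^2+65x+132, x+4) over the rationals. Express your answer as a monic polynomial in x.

By polynomial division,
  -x^3+4x^2+65x+132 = (-x^2+8x+33)(x+4) + (0)
The last nonzero remainder x+4 is already monic.

x+4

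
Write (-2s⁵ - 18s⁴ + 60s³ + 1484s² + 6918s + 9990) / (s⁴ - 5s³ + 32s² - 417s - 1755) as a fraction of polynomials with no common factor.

(-2s³ - 30s² - 174s - 370)/(s² + s + 65)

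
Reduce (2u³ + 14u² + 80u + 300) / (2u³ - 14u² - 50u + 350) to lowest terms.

(u² + 2u + 30)/(u² - 12u + 35)

Euclidean algorithm in ℚ[u]:
  2u³ + 14u² + 80u + 300 = (2u³ - 14u² - 50u + 350) + (28u² + 130u - 50)
  2u³ - 14u² - 50u + 350 = ((1/14)u - 163/196)(28u² + 130u - 50) + ((6045/98)u + 30225/98)
  28u² + 130u - 50 = ((2744/6045)u - 196/1209)((6045/98)u + 30225/98) + (0)
Last nonzero remainder: (6045/98)u + 30225/98. Dividing through by 6045/98 gives the monic gcd u + 5.
Cancel u + 5 from numerator and denominator to get the reduced form.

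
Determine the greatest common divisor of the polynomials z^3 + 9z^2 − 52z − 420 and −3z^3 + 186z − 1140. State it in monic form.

Repeated division with remainder:
  z^3 + 9z^2 − 52z − 420 = (−1/3)(−3z^3 + 186z − 1140) + (9z^2 + 10z − 800)
  −3z^3 + 186z − 1140 = (−(1/3)z + 10/27)(9z^2 + 10z − 800) + (−(2278/27)z − 22780/27)
  9z^2 + 10z − 800 = (−(243/2278)z + 1080/1139)(−(2278/27)z − 22780/27) + (0)
Last nonzero remainder: −(2278/27)z − 22780/27. Dividing through by −2278/27 gives the monic gcd z + 10.

z + 10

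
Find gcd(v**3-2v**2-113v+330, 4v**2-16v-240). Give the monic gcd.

v-10

Repeated division with remainder:
  v**3-2v**2-113v+330 = ((1/4)v+1/2)(4v**2-16v-240) + (-45v+450)
  4v**2-16v-240 = (-(4/45)v-8/15)(-45v+450) + (0)
Last nonzero remainder: -45v+450. Dividing through by -45 gives the monic gcd v-10.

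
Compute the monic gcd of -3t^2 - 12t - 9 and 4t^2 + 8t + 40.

Euclidean algorithm in ℚ[t]:
  -3t^2 - 12t - 9 = (-3/4)(4t^2 + 8t + 40) + (-6t + 21)
  4t^2 + 8t + 40 = (-(2/3)t - 11/3)(-6t + 21) + (117)
  -6t + 21 = (-(2/39)t + 7/39)(117) + (0)
The last nonzero remainder is the constant 117, so the polynomials are coprime and gcd = 1.

1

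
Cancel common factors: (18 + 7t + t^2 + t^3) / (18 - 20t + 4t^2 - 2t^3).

(-2 - t)/(-2 + 2t)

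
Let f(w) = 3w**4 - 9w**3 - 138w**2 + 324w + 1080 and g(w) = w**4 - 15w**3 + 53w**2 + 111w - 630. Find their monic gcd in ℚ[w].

w**2 - 11w + 30

Apply the Euclidean algorithm:
  3w**4 - 9w**3 - 138w**2 + 324w + 1080 = (3)(w**4 - 15w**3 + 53w**2 + 111w - 630) + (36w**3 - 297w**2 - 9w + 2970)
  w**4 - 15w**3 + 53w**2 + 111w - 630 = ((1/36)w - 3/16)(36w**3 - 297w**2 - 9w + 2970) + (-(39/16)w**2 + (429/16)w - 585/8)
  36w**3 - 297w**2 - 9w + 2970 = (-(192/13)w - 528/13)(-(39/16)w**2 + (429/16)w - 585/8) + (0)
Last nonzero remainder: -(39/16)w**2 + (429/16)w - 585/8. Dividing through by -39/16 gives the monic gcd w**2 - 11w + 30.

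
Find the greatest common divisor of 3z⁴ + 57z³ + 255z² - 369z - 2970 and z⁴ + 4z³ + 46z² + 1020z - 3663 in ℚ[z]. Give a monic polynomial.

z² + 8z - 33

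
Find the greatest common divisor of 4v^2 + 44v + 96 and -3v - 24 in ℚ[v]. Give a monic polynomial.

v + 8

Euclidean algorithm in ℚ[v]:
  4v^2 + 44v + 96 = (-(4/3)v - 4)(-3v - 24) + (0)
Last nonzero remainder: -3v - 24. Dividing through by -3 gives the monic gcd v + 8.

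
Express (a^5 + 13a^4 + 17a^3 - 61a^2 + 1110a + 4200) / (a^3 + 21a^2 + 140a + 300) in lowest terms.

(a^3 - 2a^2 - 3a + 84)/(a + 6)

Euclidean algorithm in ℚ[a]:
  a^5 + 13a^4 + 17a^3 - 61a^2 + 1110a + 4200 = (a^2 - 8a + 45)(a^3 + 21a^2 + 140a + 300) + (-186a^2 - 2790a - 9300)
  a^3 + 21a^2 + 140a + 300 = (-(1/186)a - 1/31)(-186a^2 - 2790a - 9300) + (0)
Last nonzero remainder: -186a^2 - 2790a - 9300. Dividing through by -186 gives the monic gcd a^2 + 15a + 50.
Cancel a^2 + 15a + 50 from numerator and denominator to get the reduced form.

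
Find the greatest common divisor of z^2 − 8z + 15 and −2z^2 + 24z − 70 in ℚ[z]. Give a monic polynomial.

z − 5

Repeated division with remainder:
  z^2 − 8z + 15 = (−1/2)(−2z^2 + 24z − 70) + (4z − 20)
  −2z^2 + 24z − 70 = (−(1/2)z + 7/2)(4z − 20) + (0)
Last nonzero remainder: 4z − 20. Dividing through by 4 gives the monic gcd z − 5.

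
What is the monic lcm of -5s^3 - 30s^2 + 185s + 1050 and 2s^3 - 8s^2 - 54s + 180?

s^4 + 3s^3 - 55s^2 - 99s + 630

By polynomial division,
  -5s^3 - 30s^2 + 185s + 1050 = (-5/2)(2s^3 - 8s^2 - 54s + 180) + (-50s^2 + 50s + 1500)
  2s^3 - 8s^2 - 54s + 180 = (-(1/25)s + 3/25)(-50s^2 + 50s + 1500) + (0)
Last nonzero remainder: -50s^2 + 50s + 1500. Dividing through by -50 gives the monic gcd s^2 - s - 30.
Then lcm(f, g) = f·g / gcd(f, g); expanding and making the result monic gives the answer.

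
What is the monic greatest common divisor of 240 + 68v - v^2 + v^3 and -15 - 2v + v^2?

Euclidean algorithm in ℚ[v]:
  v^3 - v^2 + 68v + 240 = (v + 1)(v^2 - 2v - 15) + (85v + 255)
  v^2 - 2v - 15 = ((1/85)v - 1/17)(85v + 255) + (0)
Last nonzero remainder: 85v + 255. Dividing through by 85 gives the monic gcd v + 3.

3 + v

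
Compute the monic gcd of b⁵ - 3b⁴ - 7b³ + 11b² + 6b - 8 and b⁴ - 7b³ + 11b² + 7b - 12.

b³ - 4b² - b + 4

By polynomial division,
  b⁵ - 3b⁴ - 7b³ + 11b² + 6b - 8 = (b + 4)(b⁴ - 7b³ + 11b² + 7b - 12) + (10b³ - 40b² - 10b + 40)
  b⁴ - 7b³ + 11b² + 7b - 12 = ((1/10)b - 3/10)(10b³ - 40b² - 10b + 40) + (0)
Last nonzero remainder: 10b³ - 40b² - 10b + 40. Dividing through by 10 gives the monic gcd b³ - 4b² - b + 4.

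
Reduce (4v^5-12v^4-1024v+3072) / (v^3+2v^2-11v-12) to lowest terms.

Repeated division with remainder:
  4v^5-12v^4-1024v+3072 = (4v^2-20v+84)(v^3+2v^2-11v-12) + (-340v^2-340v+4080)
  v^3+2v^2-11v-12 = (-(1/340)v-1/340)(-340v^2-340v+4080) + (0)
Last nonzero remainder: -340v^2-340v+4080. Dividing through by -340 gives the monic gcd v^2+v-12.
Cancel v^2+v-12 from numerator and denominator to get the reduced form.

(4v^3-16v^2+64v-256)/(v+1)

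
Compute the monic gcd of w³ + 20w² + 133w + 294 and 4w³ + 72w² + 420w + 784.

By polynomial division,
  w³ + 20w² + 133w + 294 = (1/4)(4w³ + 72w² + 420w + 784) + (2w² + 28w + 98)
  4w³ + 72w² + 420w + 784 = (2w + 8)(2w² + 28w + 98) + (0)
Last nonzero remainder: 2w² + 28w + 98. Dividing through by 2 gives the monic gcd w² + 14w + 49.

w² + 14w + 49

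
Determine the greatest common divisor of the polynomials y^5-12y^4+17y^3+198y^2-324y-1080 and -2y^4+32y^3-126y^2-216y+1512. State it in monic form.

By polynomial division,
  y^5-12y^4+17y^3+198y^2-324y-1080 = (-(1/2)y-2)(-2y^4+32y^3-126y^2-216y+1512) + (18y^3-162y^2+1944)
  -2y^4+32y^3-126y^2-216y+1512 = (-(1/9)y+7/9)(18y^3-162y^2+1944) + (0)
Last nonzero remainder: 18y^3-162y^2+1944. Dividing through by 18 gives the monic gcd y^3-9y^2+108.

y^3-9y^2+108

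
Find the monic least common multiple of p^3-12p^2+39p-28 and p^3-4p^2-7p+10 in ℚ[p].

p^5-15p^4+65p^3-25p^2-306p+280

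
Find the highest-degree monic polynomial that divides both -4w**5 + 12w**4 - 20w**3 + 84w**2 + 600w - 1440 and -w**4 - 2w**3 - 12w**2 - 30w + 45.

Euclidean algorithm in ℚ[w]:
  -4w**5 + 12w**4 - 20w**3 + 84w**2 + 600w - 1440 = (4w - 20)(-w**4 - 2w**3 - 12w**2 - 30w + 45) + (-12w**3 - 36w**2 - 180w - 540)
  -w**4 - 2w**3 - 12w**2 - 30w + 45 = ((1/12)w - 1/12)(-12w**3 - 36w**2 - 180w - 540) + (0)
Last nonzero remainder: -12w**3 - 36w**2 - 180w - 540. Dividing through by -12 gives the monic gcd w**3 + 3w**2 + 15w + 45.

w**3 + 3w**2 + 15w + 45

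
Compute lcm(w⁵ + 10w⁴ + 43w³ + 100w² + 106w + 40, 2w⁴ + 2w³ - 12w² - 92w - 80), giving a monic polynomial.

w⁶ + 6w⁵ + 3w⁴ - 72w³ - 294w² - 384w - 160

Apply the Euclidean algorithm:
  w⁵ + 10w⁴ + 43w³ + 100w² + 106w + 40 = ((1/2)w + 9/2)(2w⁴ + 2w³ - 12w² - 92w - 80) + (40w³ + 200w² + 560w + 400)
  2w⁴ + 2w³ - 12w² - 92w - 80 = ((1/20)w - 1/5)(40w³ + 200w² + 560w + 400) + (0)
Last nonzero remainder: 40w³ + 200w² + 560w + 400. Dividing through by 40 gives the monic gcd w³ + 5w² + 14w + 10.
Then lcm(f, g) = f·g / gcd(f, g); expanding and making the result monic gives the answer.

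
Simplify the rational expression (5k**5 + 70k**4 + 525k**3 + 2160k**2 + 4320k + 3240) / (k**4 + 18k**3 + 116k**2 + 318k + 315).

Apply the Euclidean algorithm:
  5k**5 + 70k**4 + 525k**3 + 2160k**2 + 4320k + 3240 = (5k − 20)(k**4 + 18k**3 + 116k**2 + 318k + 315) + (305k**3 + 2890k**2 + 9105k + 9540)
  k**4 + 18k**3 + 116k**2 + 318k + 315 = ((1/305)k + 104/3721)(305k**3 + 2890k**2 + 9105k + 9540) + ((19995/3721)k**2 + (119970/3721)k + 179955/3721)
  305k**3 + 2890k**2 + 9105k + 9540 = ((226981/3999)k + 788852/3999)((19995/3721)k**2 + (119970/3721)k + 179955/3721) + (0)
Last nonzero remainder: (19995/3721)k**2 + (119970/3721)k + 179955/3721. Dividing through by 19995/3721 gives the monic gcd k**2 + 6k + 9.
Cancel k**2 + 6k + 9 from numerator and denominator to get the reduced form.

(5k**3 + 40k**2 + 240k + 360)/(k**2 + 12k + 35)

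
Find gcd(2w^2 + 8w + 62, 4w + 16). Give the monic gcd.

1

Euclidean algorithm in ℚ[w]:
  2w^2 + 8w + 62 = ((1/2)w)(4w + 16) + (62)
  4w + 16 = ((2/31)w + 8/31)(62) + (0)
The last nonzero remainder is the constant 62, so the polynomials are coprime and gcd = 1.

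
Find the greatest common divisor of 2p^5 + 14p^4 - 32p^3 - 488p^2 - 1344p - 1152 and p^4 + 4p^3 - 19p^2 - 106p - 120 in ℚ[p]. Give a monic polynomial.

By polynomial division,
  2p^5 + 14p^4 - 32p^3 - 488p^2 - 1344p - 1152 = (2p + 6)(p^4 + 4p^3 - 19p^2 - 106p - 120) + (-18p^3 - 162p^2 - 468p - 432)
  p^4 + 4p^3 - 19p^2 - 106p - 120 = (-(1/18)p + 5/18)(-18p^3 - 162p^2 - 468p - 432) + (0)
Last nonzero remainder: -18p^3 - 162p^2 - 468p - 432. Dividing through by -18 gives the monic gcd p^3 + 9p^2 + 26p + 24.

p^3 + 9p^2 + 26p + 24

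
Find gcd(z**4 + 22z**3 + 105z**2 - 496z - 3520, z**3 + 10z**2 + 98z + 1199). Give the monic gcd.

z + 11

Repeated division with remainder:
  z**4 + 22z**3 + 105z**2 - 496z - 3520 = (z + 12)(z**3 + 10z**2 + 98z + 1199) + (-113z**2 - 2871z - 17908)
  z**3 + 10z**2 + 98z + 1199 = (-(1/113)z + 1741/12769)(-113z**2 - 2871z - 17908) + ((4226169/12769)z + 46487859/12769)
  -113z**2 - 2871z - 17908 = (-(1442897/4226169)z - 20787932/4226169)((4226169/12769)z + 46487859/12769) + (0)
Last nonzero remainder: (4226169/12769)z + 46487859/12769. Dividing through by 4226169/12769 gives the monic gcd z + 11.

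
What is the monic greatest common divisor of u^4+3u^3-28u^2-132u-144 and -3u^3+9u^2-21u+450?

u-6

By polynomial division,
  u^4+3u^3-28u^2-132u-144 = (-(1/3)u-2)(-3u^3+9u^2-21u+450) + (-17u^2-24u+756)
  -3u^3+9u^2-21u+450 = ((3/17)u-225/289)(-17u^2-24u+756) + (-(50025/289)u+300150/289)
  -17u^2-24u+756 = ((4913/50025)u+12138/16675)(-(50025/289)u+300150/289) + (0)
Last nonzero remainder: -(50025/289)u+300150/289. Dividing through by -50025/289 gives the monic gcd u-6.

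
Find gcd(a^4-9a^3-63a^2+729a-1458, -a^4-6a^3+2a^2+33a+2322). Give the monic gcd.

By polynomial division,
  a^4-9a^3-63a^2+729a-1458 = (-1)(-a^4-6a^3+2a^2+33a+2322) + (-15a^3-61a^2+762a+864)
  -a^4-6a^3+2a^2+33a+2322 = ((1/15)a+29/225)(-15a^3-61a^2+762a+864) + (-(9211/225)a^2-(9211/75)a+55266/25)
  -15a^3-61a^2+762a+864 = ((3375/9211)a+3600/9211)(-(9211/225)a^2-(9211/75)a+55266/25) + (0)
Last nonzero remainder: -(9211/225)a^2-(9211/75)a+55266/25. Dividing through by -9211/225 gives the monic gcd a^2+3a-54.

a^2+3a-54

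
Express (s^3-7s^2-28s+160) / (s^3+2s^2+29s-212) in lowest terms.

(s^2-3s-40)/(s^2+6s+53)

By polynomial division,
  s^3-7s^2-28s+160 = (s^3+2s^2+29s-212) + (-9s^2-57s+372)
  s^3+2s^2+29s-212 = (-(1/9)s+13/27)(-9s^2-57s+372) + ((880/9)s-3520/9)
  -9s^2-57s+372 = (-(81/880)s-837/880)((880/9)s-3520/9) + (0)
Last nonzero remainder: (880/9)s-3520/9. Dividing through by 880/9 gives the monic gcd s-4.
Cancel s-4 from numerator and denominator to get the reduced form.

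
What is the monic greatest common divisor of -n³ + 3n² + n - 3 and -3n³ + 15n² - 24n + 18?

Euclidean algorithm in ℚ[n]:
  -n³ + 3n² + n - 3 = (1/3)(-3n³ + 15n² - 24n + 18) + (-2n² + 9n - 9)
  -3n³ + 15n² - 24n + 18 = ((3/2)n - 3/4)(-2n² + 9n - 9) + (-(15/4)n + 45/4)
  -2n² + 9n - 9 = ((8/15)n - 4/5)(-(15/4)n + 45/4) + (0)
Last nonzero remainder: -(15/4)n + 45/4. Dividing through by -15/4 gives the monic gcd n - 3.

n - 3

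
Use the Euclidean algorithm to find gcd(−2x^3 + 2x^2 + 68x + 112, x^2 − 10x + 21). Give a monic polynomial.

Repeated division with remainder:
  −2x^3 + 2x^2 + 68x + 112 = (−2x − 18)(x^2 − 10x + 21) + (−70x + 490)
  x^2 − 10x + 21 = (−(1/70)x + 3/70)(−70x + 490) + (0)
Last nonzero remainder: −70x + 490. Dividing through by −70 gives the monic gcd x − 7.

x − 7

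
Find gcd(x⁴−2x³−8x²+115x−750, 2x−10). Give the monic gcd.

x−5

Euclidean algorithm in ℚ[x]:
  x⁴−2x³−8x²+115x−750 = ((1/2)x³+(3/2)x²+(7/2)x+75)(2x−10) + (0)
Last nonzero remainder: 2x−10. Dividing through by 2 gives the monic gcd x−5.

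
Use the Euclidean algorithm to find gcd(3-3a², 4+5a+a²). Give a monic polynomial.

Repeated division with remainder:
  -3a²+3 = (-3)(a²+5a+4) + (15a+15)
  a²+5a+4 = ((1/15)a+4/15)(15a+15) + (0)
Last nonzero remainder: 15a+15. Dividing through by 15 gives the monic gcd a+1.

1+a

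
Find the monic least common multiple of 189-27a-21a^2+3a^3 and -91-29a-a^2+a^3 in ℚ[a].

Euclidean algorithm in ℚ[a]:
  3a^3-21a^2-27a+189 = (3)(a^3-a^2-29a-91) + (-18a^2+60a+462)
  a^3-a^2-29a-91 = (-(1/18)a-7/54)(-18a^2+60a+462) + ((40/9)a-280/9)
  -18a^2+60a+462 = (-(81/20)a-297/20)((40/9)a-280/9) + (0)
Last nonzero remainder: (40/9)a-280/9. Dividing through by 40/9 gives the monic gcd a-7.
Then lcm(f, g) = f·g / gcd(f, g); expanding and making the result monic gives the answer.

819+261a-82a^2-38a^3-a^4+a^5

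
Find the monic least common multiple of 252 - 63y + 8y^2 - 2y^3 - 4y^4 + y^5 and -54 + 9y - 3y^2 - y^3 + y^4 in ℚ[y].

Euclidean algorithm in ℚ[y]:
  y^5 - 4y^4 - 2y^3 + 8y^2 - 63y + 252 = (y - 3)(y^4 - y^3 - 3y^2 + 9y - 54) + (-2y^3 - 10y^2 + 18y + 90)
  y^4 - y^3 - 3y^2 + 9y - 54 = (-(1/2)y + 3)(-2y^3 - 10y^2 + 18y + 90) + (36y^2 - 324)
  -2y^3 - 10y^2 + 18y + 90 = (-(1/18)y - 5/18)(36y^2 - 324) + (0)
Last nonzero remainder: 36y^2 - 324. Dividing through by 36 gives the monic gcd y^2 - 9.
Then lcm(f, g) = f·g / gcd(f, g); expanding and making the result monic gives the answer.

1512 - 630y + 363y^2 - 83y^3 - 14y^4 + 8y^5 - 5y^6 + y^7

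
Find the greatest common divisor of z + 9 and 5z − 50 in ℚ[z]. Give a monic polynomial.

By polynomial division,
  z + 9 = (1/5)(5z − 50) + (19)
  5z − 50 = ((5/19)z − 50/19)(19) + (0)
The last nonzero remainder is the constant 19, so the polynomials are coprime and gcd = 1.

1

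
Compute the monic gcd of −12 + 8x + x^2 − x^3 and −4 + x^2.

Euclidean algorithm in ℚ[x]:
  −x^3 + x^2 + 8x − 12 = (−x + 1)(x^2 − 4) + (4x − 8)
  x^2 − 4 = ((1/4)x + 1/2)(4x − 8) + (0)
Last nonzero remainder: 4x − 8. Dividing through by 4 gives the monic gcd x − 2.

−2 + x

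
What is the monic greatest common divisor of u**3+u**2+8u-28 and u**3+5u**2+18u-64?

Repeated division with remainder:
  u**3+u**2+8u-28 = (u**3+5u**2+18u-64) + (-4u**2-10u+36)
  u**3+5u**2+18u-64 = (-(1/4)u-5/8)(-4u**2-10u+36) + ((83/4)u-83/2)
  -4u**2-10u+36 = (-(16/83)u-72/83)((83/4)u-83/2) + (0)
Last nonzero remainder: (83/4)u-83/2. Dividing through by 83/4 gives the monic gcd u-2.

u-2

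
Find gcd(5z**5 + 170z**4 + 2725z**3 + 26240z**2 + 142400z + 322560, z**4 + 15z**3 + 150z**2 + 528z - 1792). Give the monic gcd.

Euclidean algorithm in ℚ[z]:
  5z**5 + 170z**4 + 2725z**3 + 26240z**2 + 142400z + 322560 = (5z + 95)(z**4 + 15z**3 + 150z**2 + 528z - 1792) + (550z**3 + 9350z**2 + 101200z + 492800)
  z**4 + 15z**3 + 150z**2 + 528z - 1792 = ((1/550)z - 1/275)(550z**3 + 9350z**2 + 101200z + 492800) + (0)
Last nonzero remainder: 550z**3 + 9350z**2 + 101200z + 492800. Dividing through by 550 gives the monic gcd z**3 + 17z**2 + 184z + 896.

z**3 + 17z**2 + 184z + 896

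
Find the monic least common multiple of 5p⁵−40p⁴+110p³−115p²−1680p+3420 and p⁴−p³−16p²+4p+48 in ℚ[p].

Euclidean algorithm in ℚ[p]:
  5p⁵−40p⁴+110p³−115p²−1680p+3420 = (5p−35)(p⁴−p³−16p²+4p+48) + (155p³−695p²−1780p+5100)
  p⁴−p³−16p²+4p+48 = ((1/155)p+108/4805)(155p³−695p²−1780p+5100) + ((10672/961)p²+(10672/961)p−64032/961)
  155p³−695p²−1780p+5100 = ((148955/10672)p−408425/5336)((10672/961)p²+(10672/961)p−64032/961) + (0)
Last nonzero remainder: (10672/961)p²+(10672/961)p−64032/961. Dividing through by 10672/961 gives the monic gcd p²+p−6.
Then lcm(f, g) = f·g / gcd(f, g); expanding and making the result monic gives the answer.

p⁷−10p⁶+30p⁵−3p⁴−466p³+1540p²+1320p−5472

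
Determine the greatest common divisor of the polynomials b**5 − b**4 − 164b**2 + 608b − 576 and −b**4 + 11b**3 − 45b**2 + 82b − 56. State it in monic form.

b**2 − 6b + 8

By polynomial division,
  b**5 − b**4 − 164b**2 + 608b − 576 = (−b − 10)(−b**4 + 11b**3 − 45b**2 + 82b − 56) + (65b**3 − 532b**2 + 1372b − 1136)
  −b**4 + 11b**3 − 45b**2 + 82b − 56 = (−(1/65)b + 183/4225)(65b**3 − 532b**2 + 1372b − 1136) + (−(3589/4225)b**2 + (21534/4225)b − 28712/4225)
  65b**3 − 532b**2 + 1372b − 1136 = (−(274625/3589)b + 599950/3589)(−(3589/4225)b**2 + (21534/4225)b − 28712/4225) + (0)
Last nonzero remainder: −(3589/4225)b**2 + (21534/4225)b − 28712/4225. Dividing through by −3589/4225 gives the monic gcd b**2 − 6b + 8.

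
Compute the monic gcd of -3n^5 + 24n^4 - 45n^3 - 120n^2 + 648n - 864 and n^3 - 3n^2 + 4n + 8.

Euclidean algorithm in ℚ[n]:
  -3n^5 + 24n^4 - 45n^3 - 120n^2 + 648n - 864 = (-3n^2 + 15n + 12)(n^3 - 3n^2 + 4n + 8) + (-120n^2 + 480n - 960)
  n^3 - 3n^2 + 4n + 8 = (-(1/120)n - 1/120)(-120n^2 + 480n - 960) + (0)
Last nonzero remainder: -120n^2 + 480n - 960. Dividing through by -120 gives the monic gcd n^2 - 4n + 8.

n^2 - 4n + 8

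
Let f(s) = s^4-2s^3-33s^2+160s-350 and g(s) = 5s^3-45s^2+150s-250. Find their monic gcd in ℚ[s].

By polynomial division,
  s^4-2s^3-33s^2+160s-350 = ((1/5)s+7/5)(5s^3-45s^2+150s-250) + (0)
Last nonzero remainder: 5s^3-45s^2+150s-250. Dividing through by 5 gives the monic gcd s^3-9s^2+30s-50.

s^3-9s^2+30s-50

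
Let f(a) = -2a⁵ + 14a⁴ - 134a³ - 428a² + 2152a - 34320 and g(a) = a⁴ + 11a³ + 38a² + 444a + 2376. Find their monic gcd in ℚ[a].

Euclidean algorithm in ℚ[a]:
  -2a⁵ + 14a⁴ - 134a³ - 428a² + 2152a - 34320 = (-2a + 36)(a⁴ + 11a³ + 38a² + 444a + 2376) + (-454a³ - 908a² - 9080a - 119856)
  a⁴ + 11a³ + 38a² + 444a + 2376 = (-(1/454)a - 9/454)(-454a³ - 908a² - 9080a - 119856) + (0)
Last nonzero remainder: -454a³ - 908a² - 9080a - 119856. Dividing through by -454 gives the monic gcd a³ + 2a² + 20a + 264.

a³ + 2a² + 20a + 264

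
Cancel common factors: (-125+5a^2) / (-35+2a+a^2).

(25+5a)/(7+a)

Repeated division with remainder:
  5a^2-125 = (5)(a^2+2a-35) + (-10a+50)
  a^2+2a-35 = (-(1/10)a-7/10)(-10a+50) + (0)
Last nonzero remainder: -10a+50. Dividing through by -10 gives the monic gcd a-5.
Cancel a-5 from numerator and denominator to get the reduced form.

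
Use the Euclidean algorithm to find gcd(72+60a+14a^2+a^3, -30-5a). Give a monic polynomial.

Repeated division with remainder:
  a^3+14a^2+60a+72 = (-(1/5)a^2-(8/5)a-12/5)(-5a-30) + (0)
Last nonzero remainder: -5a-30. Dividing through by -5 gives the monic gcd a+6.

6+a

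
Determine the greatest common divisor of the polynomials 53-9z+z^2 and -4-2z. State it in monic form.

1

By polynomial division,
  z^2-9z+53 = (-(1/2)z+11/2)(-2z-4) + (75)
  -2z-4 = (-(2/75)z-4/75)(75) + (0)
The last nonzero remainder is the constant 75, so the polynomials are coprime and gcd = 1.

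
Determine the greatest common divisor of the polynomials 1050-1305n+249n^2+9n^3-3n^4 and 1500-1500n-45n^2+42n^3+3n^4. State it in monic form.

50-55n+4n^2+n^3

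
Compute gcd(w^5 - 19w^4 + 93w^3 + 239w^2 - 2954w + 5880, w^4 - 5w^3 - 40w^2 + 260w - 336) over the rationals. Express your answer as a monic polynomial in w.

w^2 - 10w + 24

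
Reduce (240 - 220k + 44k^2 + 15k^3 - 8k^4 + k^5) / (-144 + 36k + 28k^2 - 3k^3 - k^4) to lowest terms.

(-10 + 5k - k^2)/(6 + k)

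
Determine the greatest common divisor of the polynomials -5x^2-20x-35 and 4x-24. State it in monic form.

Apply the Euclidean algorithm:
  -5x^2-20x-35 = (-(5/4)x-25/2)(4x-24) + (-335)
  4x-24 = (-(4/335)x+24/335)(-335) + (0)
The last nonzero remainder is the constant -335, so the polynomials are coprime and gcd = 1.

1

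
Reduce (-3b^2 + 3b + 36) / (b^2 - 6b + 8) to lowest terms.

By polynomial division,
  -3b^2 + 3b + 36 = (-3)(b^2 - 6b + 8) + (-15b + 60)
  b^2 - 6b + 8 = (-(1/15)b + 2/15)(-15b + 60) + (0)
Last nonzero remainder: -15b + 60. Dividing through by -15 gives the monic gcd b - 4.
Cancel b - 4 from numerator and denominator to get the reduced form.

(-3b - 9)/(b - 2)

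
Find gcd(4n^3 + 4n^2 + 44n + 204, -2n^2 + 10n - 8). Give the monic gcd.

Apply the Euclidean algorithm:
  4n^3 + 4n^2 + 44n + 204 = (-2n - 12)(-2n^2 + 10n - 8) + (148n + 108)
  -2n^2 + 10n - 8 = (-(1/74)n + 106/1369)(148n + 108) + (-22400/1369)
  148n + 108 = (-(50653/5600)n - 36963/5600)(-22400/1369) + (0)
The last nonzero remainder is the constant -22400/1369, so the polynomials are coprime and gcd = 1.

1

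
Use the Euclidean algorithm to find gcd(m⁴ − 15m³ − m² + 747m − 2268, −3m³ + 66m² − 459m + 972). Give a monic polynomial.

m³ − 22m² + 153m − 324

Euclidean algorithm in ℚ[m]:
  m⁴ − 15m³ − m² + 747m − 2268 = (−(1/3)m − 7/3)(−3m³ + 66m² − 459m + 972) + (0)
Last nonzero remainder: −3m³ + 66m² − 459m + 972. Dividing through by −3 gives the monic gcd m³ − 22m² + 153m − 324.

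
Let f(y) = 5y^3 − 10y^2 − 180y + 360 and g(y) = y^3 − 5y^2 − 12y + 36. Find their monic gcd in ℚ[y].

y^2 − 8y + 12

Repeated division with remainder:
  5y^3 − 10y^2 − 180y + 360 = (5)(y^3 − 5y^2 − 12y + 36) + (15y^2 − 120y + 180)
  y^3 − 5y^2 − 12y + 36 = ((1/15)y + 1/5)(15y^2 − 120y + 180) + (0)
Last nonzero remainder: 15y^2 − 120y + 180. Dividing through by 15 gives the monic gcd y^2 − 8y + 12.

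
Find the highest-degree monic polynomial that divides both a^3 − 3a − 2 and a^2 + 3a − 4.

1

Euclidean algorithm in ℚ[a]:
  a^3 − 3a − 2 = (a − 3)(a^2 + 3a − 4) + (10a − 14)
  a^2 + 3a − 4 = ((1/10)a + 11/25)(10a − 14) + (54/25)
  10a − 14 = ((125/27)a − 175/27)(54/25) + (0)
The last nonzero remainder is the constant 54/25, so the polynomials are coprime and gcd = 1.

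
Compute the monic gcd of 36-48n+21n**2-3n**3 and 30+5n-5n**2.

-3+n

Euclidean algorithm in ℚ[n]:
  -3n**3+21n**2-48n+36 = ((3/5)n-18/5)(-5n**2+5n+30) + (-48n+144)
  -5n**2+5n+30 = ((5/48)n+5/24)(-48n+144) + (0)
Last nonzero remainder: -48n+144. Dividing through by -48 gives the monic gcd n-3.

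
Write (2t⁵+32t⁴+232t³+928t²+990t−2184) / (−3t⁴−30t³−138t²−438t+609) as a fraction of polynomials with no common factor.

(−2t³−20t²−126t−312)/(3t²+12t+87)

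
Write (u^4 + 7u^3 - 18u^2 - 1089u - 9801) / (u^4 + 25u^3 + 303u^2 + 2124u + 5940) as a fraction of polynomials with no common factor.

(u^2 - 2u - 99)/(u^2 + 16u + 60)

Apply the Euclidean algorithm:
  u^4 + 7u^3 - 18u^2 - 1089u - 9801 = (u^4 + 25u^3 + 303u^2 + 2124u + 5940) + (-18u^3 - 321u^2 - 3213u - 15741)
  u^4 + 25u^3 + 303u^2 + 2124u + 5940 = (-(1/18)u - 43/108)(-18u^3 - 321u^2 - 3213u - 15741) + (-(119/36)u^2 - (119/4)u - 1309/4)
  -18u^3 - 321u^2 - 3213u - 15741 = ((648/119)u + 5724/119)(-(119/36)u^2 - (119/4)u - 1309/4) + (0)
Last nonzero remainder: -(119/36)u^2 - (119/4)u - 1309/4. Dividing through by -119/36 gives the monic gcd u^2 + 9u + 99.
Cancel u^2 + 9u + 99 from numerator and denominator to get the reduced form.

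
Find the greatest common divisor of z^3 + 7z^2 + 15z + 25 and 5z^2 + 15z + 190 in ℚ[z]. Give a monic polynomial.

1

Repeated division with remainder:
  z^3 + 7z^2 + 15z + 25 = ((1/5)z + 4/5)(5z^2 + 15z + 190) + (−35z − 127)
  5z^2 + 15z + 190 = (−(1/7)z + 22/245)(−35z − 127) + (49344/245)
  −35z − 127 = (−(8575/49344)z − 31115/49344)(49344/245) + (0)
The last nonzero remainder is the constant 49344/245, so the polynomials are coprime and gcd = 1.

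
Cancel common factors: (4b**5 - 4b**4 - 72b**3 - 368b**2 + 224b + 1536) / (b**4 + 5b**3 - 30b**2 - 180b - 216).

(4b**3 + 12b**2 + 24b - 128)/(b**2 + 9b + 18)

By polynomial division,
  4b**5 - 4b**4 - 72b**3 - 368b**2 + 224b + 1536 = (4b - 24)(b**4 + 5b**3 - 30b**2 - 180b - 216) + (168b**3 - 368b**2 - 3232b - 3648)
  b**4 + 5b**3 - 30b**2 - 180b - 216 = ((1/168)b + 151/3528)(168b**3 - 368b**2 - 3232b - 3648) + ((2200/441)b**2 - (8800/441)b - 8800/147)
  168b**3 - 368b**2 - 3232b - 3648 = ((9261/275)b + 16758/275)((2200/441)b**2 - (8800/441)b - 8800/147) + (0)
Last nonzero remainder: (2200/441)b**2 - (8800/441)b - 8800/147. Dividing through by 2200/441 gives the monic gcd b**2 - 4b - 12.
Cancel b**2 - 4b - 12 from numerator and denominator to get the reduced form.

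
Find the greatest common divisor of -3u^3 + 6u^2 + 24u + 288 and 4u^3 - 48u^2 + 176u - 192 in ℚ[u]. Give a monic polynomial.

Euclidean algorithm in ℚ[u]:
  -3u^3 + 6u^2 + 24u + 288 = (-3/4)(4u^3 - 48u^2 + 176u - 192) + (-30u^2 + 156u + 144)
  4u^3 - 48u^2 + 176u - 192 = (-(2/15)u + 68/75)(-30u^2 + 156u + 144) + ((1344/25)u - 8064/25)
  -30u^2 + 156u + 144 = (-(125/224)u - 25/56)((1344/25)u - 8064/25) + (0)
Last nonzero remainder: (1344/25)u - 8064/25. Dividing through by 1344/25 gives the monic gcd u - 6.

u - 6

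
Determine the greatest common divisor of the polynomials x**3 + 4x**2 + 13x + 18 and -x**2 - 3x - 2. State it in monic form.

x + 2

Apply the Euclidean algorithm:
  x**3 + 4x**2 + 13x + 18 = (-x - 1)(-x**2 - 3x - 2) + (8x + 16)
  -x**2 - 3x - 2 = (-(1/8)x - 1/8)(8x + 16) + (0)
Last nonzero remainder: 8x + 16. Dividing through by 8 gives the monic gcd x + 2.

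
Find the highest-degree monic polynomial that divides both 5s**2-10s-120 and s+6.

By polynomial division,
  5s**2-10s-120 = (5s-40)(s+6) + (120)
  s+6 = ((1/120)s+1/20)(120) + (0)
The last nonzero remainder is the constant 120, so the polynomials are coprime and gcd = 1.

1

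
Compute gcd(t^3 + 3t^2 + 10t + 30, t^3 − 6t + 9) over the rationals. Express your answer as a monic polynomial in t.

t + 3

By polynomial division,
  t^3 + 3t^2 + 10t + 30 = (t^3 − 6t + 9) + (3t^2 + 16t + 21)
  t^3 − 6t + 9 = ((1/3)t − 16/9)(3t^2 + 16t + 21) + ((139/9)t + 139/3)
  3t^2 + 16t + 21 = ((27/139)t + 63/139)((139/9)t + 139/3) + (0)
Last nonzero remainder: (139/9)t + 139/3. Dividing through by 139/9 gives the monic gcd t + 3.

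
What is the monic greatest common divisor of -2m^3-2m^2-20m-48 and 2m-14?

1

Apply the Euclidean algorithm:
  -2m^3-2m^2-20m-48 = (-m^2-8m-66)(2m-14) + (-972)
  2m-14 = (-(1/486)m+7/486)(-972) + (0)
The last nonzero remainder is the constant -972, so the polynomials are coprime and gcd = 1.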